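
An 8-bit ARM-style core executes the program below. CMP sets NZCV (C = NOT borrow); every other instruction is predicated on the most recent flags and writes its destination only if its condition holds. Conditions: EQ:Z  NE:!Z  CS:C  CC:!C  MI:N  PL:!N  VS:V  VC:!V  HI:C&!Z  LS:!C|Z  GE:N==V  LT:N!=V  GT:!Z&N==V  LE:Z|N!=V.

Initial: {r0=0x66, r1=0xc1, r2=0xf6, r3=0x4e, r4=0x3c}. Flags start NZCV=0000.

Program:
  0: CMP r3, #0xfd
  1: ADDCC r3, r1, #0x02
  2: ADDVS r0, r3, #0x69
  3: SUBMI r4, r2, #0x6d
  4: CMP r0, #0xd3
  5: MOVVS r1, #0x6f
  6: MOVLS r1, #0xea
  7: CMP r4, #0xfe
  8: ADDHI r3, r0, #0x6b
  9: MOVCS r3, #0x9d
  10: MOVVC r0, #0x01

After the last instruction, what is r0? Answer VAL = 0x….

VAL = 0x01

[0] flags=0000 → (cmp)
[1] flags=0000 CC?T → r3=0xc3
[2] flags=0000 VS?F → skip
[3] flags=0000 MI?F → skip
[4] flags=1001 → (cmp)
[5] flags=1001 VS?T → r1=0x6f
[6] flags=1001 LS?T → r1=0xea
[7] flags=0000 → (cmp)
[8] flags=0000 HI?F → skip
[9] flags=0000 CS?F → skip
[10] flags=0000 VC?T → r0=0x01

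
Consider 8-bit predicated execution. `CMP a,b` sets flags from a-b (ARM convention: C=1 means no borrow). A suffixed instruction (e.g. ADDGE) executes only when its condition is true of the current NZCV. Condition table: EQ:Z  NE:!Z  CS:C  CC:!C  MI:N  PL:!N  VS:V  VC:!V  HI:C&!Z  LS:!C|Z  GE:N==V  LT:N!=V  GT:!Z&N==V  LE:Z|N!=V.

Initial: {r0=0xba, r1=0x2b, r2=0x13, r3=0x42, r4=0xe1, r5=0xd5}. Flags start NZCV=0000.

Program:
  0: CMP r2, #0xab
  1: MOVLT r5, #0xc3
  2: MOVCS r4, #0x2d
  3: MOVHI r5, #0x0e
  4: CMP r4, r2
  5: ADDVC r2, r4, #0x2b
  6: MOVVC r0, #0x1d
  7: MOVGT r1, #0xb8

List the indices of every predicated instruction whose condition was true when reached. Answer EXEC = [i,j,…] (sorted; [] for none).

EXEC = [5,6]

0: ✓ CMP  NZCV=0000
1: · MOVLT
2: · MOVCS
3: · MOVHI
4: ✓ CMP  NZCV=1010
5: ✓ ADDVC  r2←0x0c
6: ✓ MOVVC  r0←0x1d
7: · MOVGT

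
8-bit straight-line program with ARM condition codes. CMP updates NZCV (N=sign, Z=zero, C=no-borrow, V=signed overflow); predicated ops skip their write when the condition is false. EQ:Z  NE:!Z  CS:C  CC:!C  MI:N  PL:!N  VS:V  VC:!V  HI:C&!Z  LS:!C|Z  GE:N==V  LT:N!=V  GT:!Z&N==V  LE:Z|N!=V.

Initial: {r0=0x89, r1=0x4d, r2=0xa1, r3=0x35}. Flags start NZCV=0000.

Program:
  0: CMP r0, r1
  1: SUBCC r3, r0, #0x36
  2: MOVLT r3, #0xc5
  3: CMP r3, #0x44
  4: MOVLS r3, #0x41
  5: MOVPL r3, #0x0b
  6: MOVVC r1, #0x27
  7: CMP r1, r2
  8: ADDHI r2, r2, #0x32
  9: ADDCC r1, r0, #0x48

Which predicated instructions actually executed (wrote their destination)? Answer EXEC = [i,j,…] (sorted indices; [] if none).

EXEC = [2,6,9]

0: ✓ CMP  NZCV=0011
1: · SUBCC
2: ✓ MOVLT  r3←0xc5
3: ✓ CMP  NZCV=1010
4: · MOVLS
5: · MOVPL
6: ✓ MOVVC  r1←0x27
7: ✓ CMP  NZCV=1001
8: · ADDHI
9: ✓ ADDCC  r1←0xd1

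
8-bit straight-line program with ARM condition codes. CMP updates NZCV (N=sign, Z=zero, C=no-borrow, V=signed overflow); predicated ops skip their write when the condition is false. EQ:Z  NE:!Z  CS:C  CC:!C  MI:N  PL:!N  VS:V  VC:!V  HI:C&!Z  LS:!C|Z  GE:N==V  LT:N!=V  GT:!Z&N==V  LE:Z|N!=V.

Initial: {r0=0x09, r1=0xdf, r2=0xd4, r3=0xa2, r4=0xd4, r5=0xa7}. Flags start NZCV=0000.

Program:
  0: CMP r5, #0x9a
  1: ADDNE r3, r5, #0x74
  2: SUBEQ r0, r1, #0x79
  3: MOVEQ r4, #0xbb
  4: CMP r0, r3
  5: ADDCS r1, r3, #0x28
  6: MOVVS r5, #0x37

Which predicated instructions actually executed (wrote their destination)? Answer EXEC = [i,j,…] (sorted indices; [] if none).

0: ✓ CMP  NZCV=0010
1: ✓ ADDNE  r3←0x1b
2: · SUBEQ
3: · MOVEQ
4: ✓ CMP  NZCV=1000
5: · ADDCS
6: · MOVVS

EXEC = [1]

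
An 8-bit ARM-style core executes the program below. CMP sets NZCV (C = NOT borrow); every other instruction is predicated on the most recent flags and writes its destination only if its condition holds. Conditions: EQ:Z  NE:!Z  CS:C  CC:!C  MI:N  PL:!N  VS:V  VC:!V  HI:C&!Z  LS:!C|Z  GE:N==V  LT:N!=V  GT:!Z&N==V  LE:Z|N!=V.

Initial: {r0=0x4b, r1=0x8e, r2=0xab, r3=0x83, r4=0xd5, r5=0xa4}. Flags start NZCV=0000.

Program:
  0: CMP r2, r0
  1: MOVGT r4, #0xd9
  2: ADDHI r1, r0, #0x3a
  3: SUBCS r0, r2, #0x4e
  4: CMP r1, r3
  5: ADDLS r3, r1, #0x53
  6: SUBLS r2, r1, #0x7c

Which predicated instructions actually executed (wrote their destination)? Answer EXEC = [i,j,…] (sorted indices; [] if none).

[0] flags=0011 → (cmp)
[1] flags=0011 GT?F → skip
[2] flags=0011 HI?T → r1=0x85
[3] flags=0011 CS?T → r0=0x5d
[4] flags=0010 → (cmp)
[5] flags=0010 LS?F → skip
[6] flags=0010 LS?F → skip

EXEC = [2,3]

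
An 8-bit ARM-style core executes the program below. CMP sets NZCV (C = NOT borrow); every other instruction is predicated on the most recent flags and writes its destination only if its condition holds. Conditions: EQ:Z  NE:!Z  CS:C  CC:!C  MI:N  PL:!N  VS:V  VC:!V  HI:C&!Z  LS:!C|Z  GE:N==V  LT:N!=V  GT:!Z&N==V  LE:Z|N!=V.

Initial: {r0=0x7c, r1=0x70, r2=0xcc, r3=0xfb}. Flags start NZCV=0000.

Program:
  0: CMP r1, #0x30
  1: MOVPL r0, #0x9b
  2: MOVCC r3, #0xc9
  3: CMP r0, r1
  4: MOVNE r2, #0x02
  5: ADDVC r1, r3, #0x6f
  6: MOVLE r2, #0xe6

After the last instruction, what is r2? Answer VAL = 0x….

[0] flags=0010 → (cmp)
[1] flags=0010 PL?T → r0=0x9b
[2] flags=0010 CC?F → skip
[3] flags=0011 → (cmp)
[4] flags=0011 NE?T → r2=0x02
[5] flags=0011 VC?F → skip
[6] flags=0011 LE?T → r2=0xe6

VAL = 0xe6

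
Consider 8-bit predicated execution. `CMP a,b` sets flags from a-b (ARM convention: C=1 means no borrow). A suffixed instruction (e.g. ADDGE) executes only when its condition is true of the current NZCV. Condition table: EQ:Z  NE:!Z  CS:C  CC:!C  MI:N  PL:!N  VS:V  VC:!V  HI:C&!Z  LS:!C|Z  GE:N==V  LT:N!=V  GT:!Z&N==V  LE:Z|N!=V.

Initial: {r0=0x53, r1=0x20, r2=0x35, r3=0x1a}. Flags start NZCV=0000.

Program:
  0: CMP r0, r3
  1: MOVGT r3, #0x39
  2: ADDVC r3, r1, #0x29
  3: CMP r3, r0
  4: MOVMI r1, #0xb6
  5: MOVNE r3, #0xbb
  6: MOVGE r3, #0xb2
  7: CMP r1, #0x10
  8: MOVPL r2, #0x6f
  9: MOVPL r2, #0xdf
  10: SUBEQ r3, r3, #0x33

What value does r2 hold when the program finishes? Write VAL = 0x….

VAL = 0x35

[0] flags=0010 → (cmp)
[1] flags=0010 GT?T → r3=0x39
[2] flags=0010 VC?T → r3=0x49
[3] flags=1000 → (cmp)
[4] flags=1000 MI?T → r1=0xb6
[5] flags=1000 NE?T → r3=0xbb
[6] flags=1000 GE?F → skip
[7] flags=1010 → (cmp)
[8] flags=1010 PL?F → skip
[9] flags=1010 PL?F → skip
[10] flags=1010 EQ?F → skip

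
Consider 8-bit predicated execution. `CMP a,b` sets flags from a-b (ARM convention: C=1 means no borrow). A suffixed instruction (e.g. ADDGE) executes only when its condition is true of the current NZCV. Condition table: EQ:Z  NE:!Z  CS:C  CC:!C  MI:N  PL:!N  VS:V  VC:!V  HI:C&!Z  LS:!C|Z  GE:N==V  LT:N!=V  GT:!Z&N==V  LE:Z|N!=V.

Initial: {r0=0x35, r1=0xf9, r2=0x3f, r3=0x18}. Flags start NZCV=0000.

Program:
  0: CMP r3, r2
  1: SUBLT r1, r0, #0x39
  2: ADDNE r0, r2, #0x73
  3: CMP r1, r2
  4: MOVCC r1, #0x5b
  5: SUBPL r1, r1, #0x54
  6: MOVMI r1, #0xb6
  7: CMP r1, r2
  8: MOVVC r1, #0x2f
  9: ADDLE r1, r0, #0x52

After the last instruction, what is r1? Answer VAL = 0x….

VAL = 0x04

[0] flags=1000 → (cmp)
[1] flags=1000 LT?T → r1=0xfc
[2] flags=1000 NE?T → r0=0xb2
[3] flags=1010 → (cmp)
[4] flags=1010 CC?F → skip
[5] flags=1010 PL?F → skip
[6] flags=1010 MI?T → r1=0xb6
[7] flags=0011 → (cmp)
[8] flags=0011 VC?F → skip
[9] flags=0011 LE?T → r1=0x04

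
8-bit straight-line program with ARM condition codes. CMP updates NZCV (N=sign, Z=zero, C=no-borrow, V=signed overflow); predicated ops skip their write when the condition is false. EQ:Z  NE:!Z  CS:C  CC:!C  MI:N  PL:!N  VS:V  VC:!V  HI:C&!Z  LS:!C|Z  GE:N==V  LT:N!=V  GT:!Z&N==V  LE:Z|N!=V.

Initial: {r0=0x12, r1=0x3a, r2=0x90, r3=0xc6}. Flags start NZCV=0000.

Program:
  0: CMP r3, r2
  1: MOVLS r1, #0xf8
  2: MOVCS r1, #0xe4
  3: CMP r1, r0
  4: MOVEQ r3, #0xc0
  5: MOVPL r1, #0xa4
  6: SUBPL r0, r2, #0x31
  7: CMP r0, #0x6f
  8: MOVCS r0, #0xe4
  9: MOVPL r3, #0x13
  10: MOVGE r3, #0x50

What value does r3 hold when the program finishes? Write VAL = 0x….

0: ✓ CMP  NZCV=0010
1: · MOVLS
2: ✓ MOVCS  r1←0xe4
3: ✓ CMP  NZCV=1010
4: · MOVEQ
5: · MOVPL
6: · SUBPL
7: ✓ CMP  NZCV=1000
8: · MOVCS
9: · MOVPL
10: · MOVGE

VAL = 0xc6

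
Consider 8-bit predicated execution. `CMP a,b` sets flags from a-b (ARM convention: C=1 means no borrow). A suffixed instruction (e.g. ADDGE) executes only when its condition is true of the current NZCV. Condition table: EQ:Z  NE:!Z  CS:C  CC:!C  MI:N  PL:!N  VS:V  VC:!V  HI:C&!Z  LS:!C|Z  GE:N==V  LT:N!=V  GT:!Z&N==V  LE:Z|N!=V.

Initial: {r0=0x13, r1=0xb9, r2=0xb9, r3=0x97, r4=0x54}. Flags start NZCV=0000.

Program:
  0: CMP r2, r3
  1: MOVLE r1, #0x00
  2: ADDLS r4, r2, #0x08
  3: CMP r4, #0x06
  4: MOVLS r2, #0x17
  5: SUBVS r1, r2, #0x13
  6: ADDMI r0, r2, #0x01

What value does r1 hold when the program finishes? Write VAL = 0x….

VAL = 0xb9

0: ✓ CMP  NZCV=0010
1: · MOVLE
2: · ADDLS
3: ✓ CMP  NZCV=0010
4: · MOVLS
5: · SUBVS
6: · ADDMI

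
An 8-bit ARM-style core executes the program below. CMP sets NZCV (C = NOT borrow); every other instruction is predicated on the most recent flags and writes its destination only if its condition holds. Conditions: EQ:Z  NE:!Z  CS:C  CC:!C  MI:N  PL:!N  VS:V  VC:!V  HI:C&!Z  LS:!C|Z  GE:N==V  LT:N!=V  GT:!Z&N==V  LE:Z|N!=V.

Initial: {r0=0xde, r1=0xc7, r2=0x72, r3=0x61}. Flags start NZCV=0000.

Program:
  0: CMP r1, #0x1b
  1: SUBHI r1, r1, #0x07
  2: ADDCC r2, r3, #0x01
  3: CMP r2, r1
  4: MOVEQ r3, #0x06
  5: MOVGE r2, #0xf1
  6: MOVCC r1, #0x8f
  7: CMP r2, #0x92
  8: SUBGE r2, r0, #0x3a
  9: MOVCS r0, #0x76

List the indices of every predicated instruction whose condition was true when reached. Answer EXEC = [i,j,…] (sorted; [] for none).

EXEC = [1,5,6,8,9]

[0] flags=1010 → (cmp)
[1] flags=1010 HI?T → r1=0xc0
[2] flags=1010 CC?F → skip
[3] flags=1001 → (cmp)
[4] flags=1001 EQ?F → skip
[5] flags=1001 GE?T → r2=0xf1
[6] flags=1001 CC?T → r1=0x8f
[7] flags=0010 → (cmp)
[8] flags=0010 GE?T → r2=0xa4
[9] flags=0010 CS?T → r0=0x76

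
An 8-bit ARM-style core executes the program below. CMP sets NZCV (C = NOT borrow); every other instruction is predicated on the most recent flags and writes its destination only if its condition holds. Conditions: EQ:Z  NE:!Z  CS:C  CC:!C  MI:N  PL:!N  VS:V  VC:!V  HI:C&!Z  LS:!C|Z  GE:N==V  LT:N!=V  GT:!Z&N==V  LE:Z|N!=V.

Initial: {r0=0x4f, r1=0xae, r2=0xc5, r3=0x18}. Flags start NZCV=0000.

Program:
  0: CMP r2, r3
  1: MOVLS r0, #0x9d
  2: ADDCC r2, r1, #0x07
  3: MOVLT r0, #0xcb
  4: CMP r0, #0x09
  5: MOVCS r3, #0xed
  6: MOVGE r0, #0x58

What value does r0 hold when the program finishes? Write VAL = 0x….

VAL = 0xcb

0: ✓ CMP  NZCV=1010
1: · MOVLS
2: · ADDCC
3: ✓ MOVLT  r0←0xcb
4: ✓ CMP  NZCV=1010
5: ✓ MOVCS  r3←0xed
6: · MOVGE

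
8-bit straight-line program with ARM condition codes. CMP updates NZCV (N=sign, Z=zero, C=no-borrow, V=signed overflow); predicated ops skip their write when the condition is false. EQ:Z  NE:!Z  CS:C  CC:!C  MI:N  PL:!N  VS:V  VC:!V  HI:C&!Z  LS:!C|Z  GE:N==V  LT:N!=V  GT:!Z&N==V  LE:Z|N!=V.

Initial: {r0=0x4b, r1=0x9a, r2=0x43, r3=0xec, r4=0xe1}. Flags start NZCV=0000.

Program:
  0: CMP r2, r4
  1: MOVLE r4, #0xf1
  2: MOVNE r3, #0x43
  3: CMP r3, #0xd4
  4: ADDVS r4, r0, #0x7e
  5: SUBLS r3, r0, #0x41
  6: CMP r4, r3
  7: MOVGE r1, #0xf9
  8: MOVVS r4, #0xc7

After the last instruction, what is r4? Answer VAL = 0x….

[0] flags=0000 → (cmp)
[1] flags=0000 LE?F → skip
[2] flags=0000 NE?T → r3=0x43
[3] flags=0000 → (cmp)
[4] flags=0000 VS?F → skip
[5] flags=0000 LS?T → r3=0x0a
[6] flags=1010 → (cmp)
[7] flags=1010 GE?F → skip
[8] flags=1010 VS?F → skip

VAL = 0xe1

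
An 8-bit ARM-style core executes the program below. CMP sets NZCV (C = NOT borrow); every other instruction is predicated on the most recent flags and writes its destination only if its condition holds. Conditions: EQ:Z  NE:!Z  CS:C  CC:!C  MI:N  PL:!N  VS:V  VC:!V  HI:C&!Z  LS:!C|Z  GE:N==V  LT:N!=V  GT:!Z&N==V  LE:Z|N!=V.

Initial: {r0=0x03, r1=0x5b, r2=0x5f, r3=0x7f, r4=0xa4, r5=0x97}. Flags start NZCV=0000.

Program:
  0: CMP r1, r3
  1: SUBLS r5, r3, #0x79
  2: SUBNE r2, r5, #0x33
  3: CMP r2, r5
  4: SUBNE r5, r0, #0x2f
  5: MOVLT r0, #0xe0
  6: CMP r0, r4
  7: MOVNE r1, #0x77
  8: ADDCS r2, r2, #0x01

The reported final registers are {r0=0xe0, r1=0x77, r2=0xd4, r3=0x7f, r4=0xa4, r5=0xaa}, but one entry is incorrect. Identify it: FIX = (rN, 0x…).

[0] flags=1000 → (cmp)
[1] flags=1000 LS?T → r5=0x06
[2] flags=1000 NE?T → r2=0xd3
[3] flags=1010 → (cmp)
[4] flags=1010 NE?T → r5=0xd4
[5] flags=1010 LT?T → r0=0xe0
[6] flags=0010 → (cmp)
[7] flags=0010 NE?T → r1=0x77
[8] flags=0010 CS?T → r2=0xd4

FIX = (r5, 0xd4)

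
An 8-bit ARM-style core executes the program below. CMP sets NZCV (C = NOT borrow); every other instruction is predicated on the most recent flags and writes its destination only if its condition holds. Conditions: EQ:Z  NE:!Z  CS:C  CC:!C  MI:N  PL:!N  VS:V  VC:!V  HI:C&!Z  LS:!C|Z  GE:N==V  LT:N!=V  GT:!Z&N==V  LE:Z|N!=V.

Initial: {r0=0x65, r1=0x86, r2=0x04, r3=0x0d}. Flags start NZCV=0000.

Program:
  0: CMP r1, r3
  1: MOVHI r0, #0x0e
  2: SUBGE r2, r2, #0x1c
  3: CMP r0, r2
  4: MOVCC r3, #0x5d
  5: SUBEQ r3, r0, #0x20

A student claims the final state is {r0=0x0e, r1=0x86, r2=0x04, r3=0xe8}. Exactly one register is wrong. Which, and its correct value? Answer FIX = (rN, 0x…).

FIX = (r3, 0x0d)

[0] flags=0011 → (cmp)
[1] flags=0011 HI?T → r0=0x0e
[2] flags=0011 GE?F → skip
[3] flags=0010 → (cmp)
[4] flags=0010 CC?F → skip
[5] flags=0010 EQ?F → skip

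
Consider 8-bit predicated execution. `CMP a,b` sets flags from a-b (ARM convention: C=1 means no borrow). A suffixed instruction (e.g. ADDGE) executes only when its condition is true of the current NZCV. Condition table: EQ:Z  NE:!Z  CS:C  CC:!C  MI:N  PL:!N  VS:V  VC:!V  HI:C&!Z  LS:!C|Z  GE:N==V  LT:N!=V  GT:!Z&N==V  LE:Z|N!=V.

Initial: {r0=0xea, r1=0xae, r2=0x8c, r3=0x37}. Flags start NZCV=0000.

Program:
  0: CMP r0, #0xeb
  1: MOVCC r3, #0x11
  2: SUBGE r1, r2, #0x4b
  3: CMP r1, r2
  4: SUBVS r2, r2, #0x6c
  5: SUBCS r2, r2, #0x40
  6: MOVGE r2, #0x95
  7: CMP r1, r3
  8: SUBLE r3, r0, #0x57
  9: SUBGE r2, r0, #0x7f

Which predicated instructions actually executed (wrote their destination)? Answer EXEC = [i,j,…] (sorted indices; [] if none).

EXEC = [1,5,6,8]

0: ✓ CMP  NZCV=1000
1: ✓ MOVCC  r3←0x11
2: · SUBGE
3: ✓ CMP  NZCV=0010
4: · SUBVS
5: ✓ SUBCS  r2←0x4c
6: ✓ MOVGE  r2←0x95
7: ✓ CMP  NZCV=1010
8: ✓ SUBLE  r3←0x93
9: · SUBGE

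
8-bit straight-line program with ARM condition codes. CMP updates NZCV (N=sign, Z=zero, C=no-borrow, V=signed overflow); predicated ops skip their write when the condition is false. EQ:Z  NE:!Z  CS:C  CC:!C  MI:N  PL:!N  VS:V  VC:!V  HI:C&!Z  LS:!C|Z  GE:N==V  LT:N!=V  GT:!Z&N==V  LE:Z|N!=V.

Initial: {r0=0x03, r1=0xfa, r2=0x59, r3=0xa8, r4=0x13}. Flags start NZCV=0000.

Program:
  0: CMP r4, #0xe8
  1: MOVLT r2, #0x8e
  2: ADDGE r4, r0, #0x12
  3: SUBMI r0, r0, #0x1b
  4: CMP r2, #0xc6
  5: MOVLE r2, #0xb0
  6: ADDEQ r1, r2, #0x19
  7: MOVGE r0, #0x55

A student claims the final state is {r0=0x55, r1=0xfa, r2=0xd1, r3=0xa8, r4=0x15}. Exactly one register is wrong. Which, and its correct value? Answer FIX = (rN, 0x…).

0: ✓ CMP  NZCV=0000
1: · MOVLT
2: ✓ ADDGE  r4←0x15
3: · SUBMI
4: ✓ CMP  NZCV=1001
5: · MOVLE
6: · ADDEQ
7: ✓ MOVGE  r0←0x55

FIX = (r2, 0x59)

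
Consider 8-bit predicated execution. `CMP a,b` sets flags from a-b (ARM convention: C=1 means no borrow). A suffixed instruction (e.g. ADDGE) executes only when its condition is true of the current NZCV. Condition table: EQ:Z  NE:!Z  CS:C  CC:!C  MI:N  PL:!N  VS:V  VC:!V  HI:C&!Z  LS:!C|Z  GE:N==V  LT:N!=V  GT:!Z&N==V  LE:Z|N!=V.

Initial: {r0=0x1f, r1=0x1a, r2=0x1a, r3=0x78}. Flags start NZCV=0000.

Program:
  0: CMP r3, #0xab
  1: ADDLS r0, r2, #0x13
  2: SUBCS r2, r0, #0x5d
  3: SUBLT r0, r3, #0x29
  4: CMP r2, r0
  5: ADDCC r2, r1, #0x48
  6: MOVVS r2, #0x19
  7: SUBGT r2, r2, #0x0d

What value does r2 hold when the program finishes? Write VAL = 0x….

VAL = 0x62

[0] flags=1001 → (cmp)
[1] flags=1001 LS?T → r0=0x2d
[2] flags=1001 CS?F → skip
[3] flags=1001 LT?F → skip
[4] flags=1000 → (cmp)
[5] flags=1000 CC?T → r2=0x62
[6] flags=1000 VS?F → skip
[7] flags=1000 GT?F → skip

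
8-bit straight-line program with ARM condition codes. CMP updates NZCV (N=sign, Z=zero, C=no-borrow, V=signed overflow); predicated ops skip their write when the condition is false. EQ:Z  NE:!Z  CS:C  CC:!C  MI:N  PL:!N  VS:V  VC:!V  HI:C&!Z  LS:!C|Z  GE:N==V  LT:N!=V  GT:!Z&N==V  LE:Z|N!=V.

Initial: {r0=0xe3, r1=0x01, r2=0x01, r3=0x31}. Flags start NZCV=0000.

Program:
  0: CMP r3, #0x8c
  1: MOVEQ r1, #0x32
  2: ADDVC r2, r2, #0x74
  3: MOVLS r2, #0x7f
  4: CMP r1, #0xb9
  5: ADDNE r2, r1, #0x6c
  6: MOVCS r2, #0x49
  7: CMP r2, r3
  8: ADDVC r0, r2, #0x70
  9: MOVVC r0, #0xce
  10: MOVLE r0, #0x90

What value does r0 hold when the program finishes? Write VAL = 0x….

[0] flags=1001 → (cmp)
[1] flags=1001 EQ?F → skip
[2] flags=1001 VC?F → skip
[3] flags=1001 LS?T → r2=0x7f
[4] flags=0000 → (cmp)
[5] flags=0000 NE?T → r2=0x6d
[6] flags=0000 CS?F → skip
[7] flags=0010 → (cmp)
[8] flags=0010 VC?T → r0=0xdd
[9] flags=0010 VC?T → r0=0xce
[10] flags=0010 LE?F → skip

VAL = 0xce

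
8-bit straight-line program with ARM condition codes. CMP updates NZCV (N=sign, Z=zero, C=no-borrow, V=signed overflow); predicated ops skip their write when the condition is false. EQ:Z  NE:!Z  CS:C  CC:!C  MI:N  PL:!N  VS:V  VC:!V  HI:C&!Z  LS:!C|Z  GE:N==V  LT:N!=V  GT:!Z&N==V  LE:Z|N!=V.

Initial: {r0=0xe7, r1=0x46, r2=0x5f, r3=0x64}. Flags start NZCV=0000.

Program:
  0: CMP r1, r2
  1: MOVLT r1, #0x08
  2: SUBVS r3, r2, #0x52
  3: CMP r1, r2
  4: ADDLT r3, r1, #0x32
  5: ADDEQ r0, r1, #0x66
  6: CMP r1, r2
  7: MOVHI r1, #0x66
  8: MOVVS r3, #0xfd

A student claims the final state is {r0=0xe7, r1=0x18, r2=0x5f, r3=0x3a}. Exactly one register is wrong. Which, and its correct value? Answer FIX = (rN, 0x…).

0: ✓ CMP  NZCV=1000
1: ✓ MOVLT  r1←0x08
2: · SUBVS
3: ✓ CMP  NZCV=1000
4: ✓ ADDLT  r3←0x3a
5: · ADDEQ
6: ✓ CMP  NZCV=1000
7: · MOVHI
8: · MOVVS

FIX = (r1, 0x08)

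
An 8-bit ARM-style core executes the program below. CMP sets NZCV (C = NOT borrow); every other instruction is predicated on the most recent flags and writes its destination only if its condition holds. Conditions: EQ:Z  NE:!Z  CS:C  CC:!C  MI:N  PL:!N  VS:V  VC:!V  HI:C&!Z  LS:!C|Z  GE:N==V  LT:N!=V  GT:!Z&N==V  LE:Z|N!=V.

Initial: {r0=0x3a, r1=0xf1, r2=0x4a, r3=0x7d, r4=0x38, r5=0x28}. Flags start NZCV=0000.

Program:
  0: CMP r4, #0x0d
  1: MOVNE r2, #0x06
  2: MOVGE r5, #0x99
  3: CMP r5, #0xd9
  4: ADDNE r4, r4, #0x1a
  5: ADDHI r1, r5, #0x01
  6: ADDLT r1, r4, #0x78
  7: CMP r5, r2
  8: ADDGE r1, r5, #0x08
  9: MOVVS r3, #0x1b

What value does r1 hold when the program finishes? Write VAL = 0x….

[0] flags=0010 → (cmp)
[1] flags=0010 NE?T → r2=0x06
[2] flags=0010 GE?T → r5=0x99
[3] flags=1000 → (cmp)
[4] flags=1000 NE?T → r4=0x52
[5] flags=1000 HI?F → skip
[6] flags=1000 LT?T → r1=0xca
[7] flags=1010 → (cmp)
[8] flags=1010 GE?F → skip
[9] flags=1010 VS?F → skip

VAL = 0xca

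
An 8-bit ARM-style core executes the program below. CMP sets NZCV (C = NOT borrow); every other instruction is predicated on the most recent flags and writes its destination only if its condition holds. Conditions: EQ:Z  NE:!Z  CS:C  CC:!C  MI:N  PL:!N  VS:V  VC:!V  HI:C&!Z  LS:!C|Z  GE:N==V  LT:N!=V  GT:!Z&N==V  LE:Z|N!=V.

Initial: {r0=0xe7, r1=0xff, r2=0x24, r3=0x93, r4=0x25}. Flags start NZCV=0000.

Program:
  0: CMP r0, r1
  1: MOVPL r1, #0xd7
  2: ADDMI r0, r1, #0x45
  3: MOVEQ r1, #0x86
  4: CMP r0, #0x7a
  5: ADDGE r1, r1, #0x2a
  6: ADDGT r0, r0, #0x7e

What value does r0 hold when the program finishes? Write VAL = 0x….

0: ✓ CMP  NZCV=1000
1: · MOVPL
2: ✓ ADDMI  r0←0x44
3: · MOVEQ
4: ✓ CMP  NZCV=1000
5: · ADDGE
6: · ADDGT

VAL = 0x44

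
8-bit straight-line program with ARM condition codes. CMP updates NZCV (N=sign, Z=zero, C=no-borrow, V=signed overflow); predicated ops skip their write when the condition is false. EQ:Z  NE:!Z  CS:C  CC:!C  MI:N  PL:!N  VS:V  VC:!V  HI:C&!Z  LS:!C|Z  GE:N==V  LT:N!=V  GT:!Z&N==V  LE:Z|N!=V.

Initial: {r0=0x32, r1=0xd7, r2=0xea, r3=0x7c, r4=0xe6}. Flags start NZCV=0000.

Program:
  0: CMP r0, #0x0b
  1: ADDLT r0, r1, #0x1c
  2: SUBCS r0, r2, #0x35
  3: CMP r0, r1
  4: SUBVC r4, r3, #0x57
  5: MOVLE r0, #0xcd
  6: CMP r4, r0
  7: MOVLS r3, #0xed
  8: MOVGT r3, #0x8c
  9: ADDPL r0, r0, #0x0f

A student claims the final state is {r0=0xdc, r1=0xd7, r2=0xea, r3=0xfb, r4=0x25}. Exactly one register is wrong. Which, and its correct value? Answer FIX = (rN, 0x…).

0: ✓ CMP  NZCV=0010
1: · ADDLT
2: ✓ SUBCS  r0←0xb5
3: ✓ CMP  NZCV=1000
4: ✓ SUBVC  r4←0x25
5: ✓ MOVLE  r0←0xcd
6: ✓ CMP  NZCV=0000
7: ✓ MOVLS  r3←0xed
8: ✓ MOVGT  r3←0x8c
9: ✓ ADDPL  r0←0xdc

FIX = (r3, 0x8c)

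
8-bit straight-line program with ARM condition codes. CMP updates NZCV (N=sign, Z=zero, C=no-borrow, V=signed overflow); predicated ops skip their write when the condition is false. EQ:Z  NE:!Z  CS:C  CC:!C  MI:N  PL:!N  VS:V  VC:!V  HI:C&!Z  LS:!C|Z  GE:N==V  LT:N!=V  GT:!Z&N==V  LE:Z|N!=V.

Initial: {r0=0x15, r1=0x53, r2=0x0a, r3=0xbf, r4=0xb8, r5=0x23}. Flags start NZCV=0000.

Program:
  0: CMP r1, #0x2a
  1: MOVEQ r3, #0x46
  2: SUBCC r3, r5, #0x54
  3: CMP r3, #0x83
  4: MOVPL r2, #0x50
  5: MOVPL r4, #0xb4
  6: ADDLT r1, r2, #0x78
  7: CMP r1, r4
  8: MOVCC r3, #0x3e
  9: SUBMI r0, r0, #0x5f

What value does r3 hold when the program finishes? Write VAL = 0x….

VAL = 0x3e

0: ✓ CMP  NZCV=0010
1: · MOVEQ
2: · SUBCC
3: ✓ CMP  NZCV=0010
4: ✓ MOVPL  r2←0x50
5: ✓ MOVPL  r4←0xb4
6: · ADDLT
7: ✓ CMP  NZCV=1001
8: ✓ MOVCC  r3←0x3e
9: ✓ SUBMI  r0←0xb6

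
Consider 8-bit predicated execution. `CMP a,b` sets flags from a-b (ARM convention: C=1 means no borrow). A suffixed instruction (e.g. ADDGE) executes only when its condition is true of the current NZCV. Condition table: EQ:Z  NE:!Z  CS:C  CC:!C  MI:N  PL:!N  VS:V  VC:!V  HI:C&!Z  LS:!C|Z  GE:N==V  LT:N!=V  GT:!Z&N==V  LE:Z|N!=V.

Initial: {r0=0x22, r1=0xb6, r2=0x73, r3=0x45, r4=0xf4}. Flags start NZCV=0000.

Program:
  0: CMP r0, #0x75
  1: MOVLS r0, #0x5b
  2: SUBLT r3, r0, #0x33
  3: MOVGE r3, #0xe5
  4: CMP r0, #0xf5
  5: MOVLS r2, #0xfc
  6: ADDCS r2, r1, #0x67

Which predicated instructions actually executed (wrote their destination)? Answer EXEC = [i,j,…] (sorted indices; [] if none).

0: ✓ CMP  NZCV=1000
1: ✓ MOVLS  r0←0x5b
2: ✓ SUBLT  r3←0x28
3: · MOVGE
4: ✓ CMP  NZCV=0000
5: ✓ MOVLS  r2←0xfc
6: · ADDCS

EXEC = [1,2,5]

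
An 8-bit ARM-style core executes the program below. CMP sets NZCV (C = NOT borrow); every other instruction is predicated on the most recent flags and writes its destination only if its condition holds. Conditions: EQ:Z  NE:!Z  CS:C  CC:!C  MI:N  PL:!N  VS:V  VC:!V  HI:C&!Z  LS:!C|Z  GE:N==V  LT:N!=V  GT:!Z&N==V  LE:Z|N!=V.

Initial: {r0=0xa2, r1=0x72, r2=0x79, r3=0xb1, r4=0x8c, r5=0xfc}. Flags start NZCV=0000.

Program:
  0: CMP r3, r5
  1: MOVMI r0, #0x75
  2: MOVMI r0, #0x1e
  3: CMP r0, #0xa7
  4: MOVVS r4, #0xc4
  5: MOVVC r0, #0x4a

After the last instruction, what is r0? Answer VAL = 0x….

VAL = 0x4a

0: ✓ CMP  NZCV=1000
1: ✓ MOVMI  r0←0x75
2: ✓ MOVMI  r0←0x1e
3: ✓ CMP  NZCV=0000
4: · MOVVS
5: ✓ MOVVC  r0←0x4a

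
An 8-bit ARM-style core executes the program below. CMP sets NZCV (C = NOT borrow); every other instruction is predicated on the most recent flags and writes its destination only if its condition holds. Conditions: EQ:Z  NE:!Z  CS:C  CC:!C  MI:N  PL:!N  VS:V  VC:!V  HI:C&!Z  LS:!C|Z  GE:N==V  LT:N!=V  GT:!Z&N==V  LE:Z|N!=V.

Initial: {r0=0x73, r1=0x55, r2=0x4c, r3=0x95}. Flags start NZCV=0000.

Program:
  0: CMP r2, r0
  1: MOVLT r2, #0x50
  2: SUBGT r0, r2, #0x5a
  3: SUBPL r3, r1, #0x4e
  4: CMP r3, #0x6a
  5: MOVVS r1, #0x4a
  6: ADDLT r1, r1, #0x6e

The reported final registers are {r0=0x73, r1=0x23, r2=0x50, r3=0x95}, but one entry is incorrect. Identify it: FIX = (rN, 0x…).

FIX = (r1, 0xb8)

0: ✓ CMP  NZCV=1000
1: ✓ MOVLT  r2←0x50
2: · SUBGT
3: · SUBPL
4: ✓ CMP  NZCV=0011
5: ✓ MOVVS  r1←0x4a
6: ✓ ADDLT  r1←0xb8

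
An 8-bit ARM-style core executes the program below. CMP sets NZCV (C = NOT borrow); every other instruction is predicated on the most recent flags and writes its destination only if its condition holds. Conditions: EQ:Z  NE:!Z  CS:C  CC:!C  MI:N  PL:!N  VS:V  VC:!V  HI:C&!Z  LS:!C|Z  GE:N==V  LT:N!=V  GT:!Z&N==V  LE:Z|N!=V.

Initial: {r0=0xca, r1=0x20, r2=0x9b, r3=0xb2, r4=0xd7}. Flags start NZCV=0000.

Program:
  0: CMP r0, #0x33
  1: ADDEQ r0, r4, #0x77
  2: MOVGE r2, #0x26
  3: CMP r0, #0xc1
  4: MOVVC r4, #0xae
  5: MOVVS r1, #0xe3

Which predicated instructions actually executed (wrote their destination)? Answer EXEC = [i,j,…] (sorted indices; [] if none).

0: ✓ CMP  NZCV=1010
1: · ADDEQ
2: · MOVGE
3: ✓ CMP  NZCV=0010
4: ✓ MOVVC  r4←0xae
5: · MOVVS

EXEC = [4]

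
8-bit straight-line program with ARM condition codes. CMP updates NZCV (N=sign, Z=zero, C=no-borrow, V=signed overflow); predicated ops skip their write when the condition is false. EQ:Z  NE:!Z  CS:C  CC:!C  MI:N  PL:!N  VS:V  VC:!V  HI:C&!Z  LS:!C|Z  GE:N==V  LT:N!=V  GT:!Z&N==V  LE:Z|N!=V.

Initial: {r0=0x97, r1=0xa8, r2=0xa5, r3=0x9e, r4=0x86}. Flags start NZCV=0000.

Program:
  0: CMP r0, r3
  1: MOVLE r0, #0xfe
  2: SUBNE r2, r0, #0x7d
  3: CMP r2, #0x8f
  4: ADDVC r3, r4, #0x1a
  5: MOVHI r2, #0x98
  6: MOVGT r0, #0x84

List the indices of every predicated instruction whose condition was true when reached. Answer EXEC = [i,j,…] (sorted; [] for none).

EXEC = [1,2,4]

0: ✓ CMP  NZCV=1000
1: ✓ MOVLE  r0←0xfe
2: ✓ SUBNE  r2←0x81
3: ✓ CMP  NZCV=1000
4: ✓ ADDVC  r3←0xa0
5: · MOVHI
6: · MOVGT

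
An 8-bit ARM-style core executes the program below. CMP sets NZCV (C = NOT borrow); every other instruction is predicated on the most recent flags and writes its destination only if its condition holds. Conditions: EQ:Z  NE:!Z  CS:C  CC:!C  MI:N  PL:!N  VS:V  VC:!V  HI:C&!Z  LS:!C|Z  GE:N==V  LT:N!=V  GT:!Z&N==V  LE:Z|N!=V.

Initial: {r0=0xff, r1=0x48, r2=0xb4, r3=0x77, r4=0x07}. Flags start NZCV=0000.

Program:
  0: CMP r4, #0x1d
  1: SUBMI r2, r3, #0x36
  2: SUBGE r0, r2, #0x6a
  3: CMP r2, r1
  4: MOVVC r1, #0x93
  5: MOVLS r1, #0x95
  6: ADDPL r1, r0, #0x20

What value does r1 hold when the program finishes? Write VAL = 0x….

[0] flags=1000 → (cmp)
[1] flags=1000 MI?T → r2=0x41
[2] flags=1000 GE?F → skip
[3] flags=1000 → (cmp)
[4] flags=1000 VC?T → r1=0x93
[5] flags=1000 LS?T → r1=0x95
[6] flags=1000 PL?F → skip

VAL = 0x95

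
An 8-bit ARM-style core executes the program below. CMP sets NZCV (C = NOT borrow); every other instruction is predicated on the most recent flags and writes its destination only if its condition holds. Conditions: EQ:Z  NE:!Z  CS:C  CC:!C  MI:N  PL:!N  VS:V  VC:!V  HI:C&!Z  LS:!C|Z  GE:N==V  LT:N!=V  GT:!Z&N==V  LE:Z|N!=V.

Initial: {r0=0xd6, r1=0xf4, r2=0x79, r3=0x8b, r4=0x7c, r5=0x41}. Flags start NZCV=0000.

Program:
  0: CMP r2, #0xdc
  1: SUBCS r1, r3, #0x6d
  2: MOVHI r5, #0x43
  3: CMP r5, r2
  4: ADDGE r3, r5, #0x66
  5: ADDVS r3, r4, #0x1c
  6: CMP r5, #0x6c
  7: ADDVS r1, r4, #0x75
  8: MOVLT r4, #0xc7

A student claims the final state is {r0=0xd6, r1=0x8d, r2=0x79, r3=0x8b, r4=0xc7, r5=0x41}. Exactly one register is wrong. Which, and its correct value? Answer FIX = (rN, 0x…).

0: ✓ CMP  NZCV=1001
1: · SUBCS
2: · MOVHI
3: ✓ CMP  NZCV=1000
4: · ADDGE
5: · ADDVS
6: ✓ CMP  NZCV=1000
7: · ADDVS
8: ✓ MOVLT  r4←0xc7

FIX = (r1, 0xf4)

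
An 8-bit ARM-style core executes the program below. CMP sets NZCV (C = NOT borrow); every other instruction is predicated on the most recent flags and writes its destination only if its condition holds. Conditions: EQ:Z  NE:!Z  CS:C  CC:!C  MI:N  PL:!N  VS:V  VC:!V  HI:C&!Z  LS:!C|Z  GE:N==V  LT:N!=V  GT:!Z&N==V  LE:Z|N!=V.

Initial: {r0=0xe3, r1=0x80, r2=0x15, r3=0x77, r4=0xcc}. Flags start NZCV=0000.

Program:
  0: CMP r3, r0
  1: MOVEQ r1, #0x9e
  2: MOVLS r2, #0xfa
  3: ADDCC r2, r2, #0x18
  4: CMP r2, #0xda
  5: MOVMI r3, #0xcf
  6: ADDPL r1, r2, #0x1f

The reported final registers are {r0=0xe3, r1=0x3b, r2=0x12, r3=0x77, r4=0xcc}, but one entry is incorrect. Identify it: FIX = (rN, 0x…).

FIX = (r1, 0x31)

0: ✓ CMP  NZCV=1001
1: · MOVEQ
2: ✓ MOVLS  r2←0xfa
3: ✓ ADDCC  r2←0x12
4: ✓ CMP  NZCV=0000
5: · MOVMI
6: ✓ ADDPL  r1←0x31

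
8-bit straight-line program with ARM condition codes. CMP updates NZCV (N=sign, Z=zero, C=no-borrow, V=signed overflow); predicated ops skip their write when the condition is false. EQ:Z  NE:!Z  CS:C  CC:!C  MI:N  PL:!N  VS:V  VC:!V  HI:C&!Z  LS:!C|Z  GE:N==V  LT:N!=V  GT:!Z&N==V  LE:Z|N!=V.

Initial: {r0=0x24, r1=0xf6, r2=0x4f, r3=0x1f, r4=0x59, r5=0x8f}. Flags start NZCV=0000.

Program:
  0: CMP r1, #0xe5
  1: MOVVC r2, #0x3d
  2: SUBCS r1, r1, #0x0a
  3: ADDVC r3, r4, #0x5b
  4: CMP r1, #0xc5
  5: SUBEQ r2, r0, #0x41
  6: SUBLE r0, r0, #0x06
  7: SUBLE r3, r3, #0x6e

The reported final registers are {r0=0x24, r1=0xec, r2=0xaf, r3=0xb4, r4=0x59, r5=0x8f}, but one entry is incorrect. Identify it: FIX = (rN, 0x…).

[0] flags=0010 → (cmp)
[1] flags=0010 VC?T → r2=0x3d
[2] flags=0010 CS?T → r1=0xec
[3] flags=0010 VC?T → r3=0xb4
[4] flags=0010 → (cmp)
[5] flags=0010 EQ?F → skip
[6] flags=0010 LE?F → skip
[7] flags=0010 LE?F → skip

FIX = (r2, 0x3d)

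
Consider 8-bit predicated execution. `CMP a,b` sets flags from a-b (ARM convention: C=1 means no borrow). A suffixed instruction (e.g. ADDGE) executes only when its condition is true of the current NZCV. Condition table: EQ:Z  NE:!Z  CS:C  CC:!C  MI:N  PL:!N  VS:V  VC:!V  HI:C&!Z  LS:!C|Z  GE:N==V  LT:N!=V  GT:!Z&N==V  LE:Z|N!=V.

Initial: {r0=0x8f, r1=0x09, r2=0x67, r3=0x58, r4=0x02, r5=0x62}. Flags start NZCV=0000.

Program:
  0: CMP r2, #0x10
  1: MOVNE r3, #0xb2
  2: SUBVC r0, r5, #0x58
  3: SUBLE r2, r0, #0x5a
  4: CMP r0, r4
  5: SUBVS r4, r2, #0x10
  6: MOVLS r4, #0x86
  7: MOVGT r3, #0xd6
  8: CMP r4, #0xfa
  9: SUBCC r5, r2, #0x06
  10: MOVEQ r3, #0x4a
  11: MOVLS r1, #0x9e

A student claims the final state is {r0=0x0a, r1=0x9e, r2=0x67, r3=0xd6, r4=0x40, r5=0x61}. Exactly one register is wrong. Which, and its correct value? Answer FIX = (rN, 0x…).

FIX = (r4, 0x02)

[0] flags=0010 → (cmp)
[1] flags=0010 NE?T → r3=0xb2
[2] flags=0010 VC?T → r0=0x0a
[3] flags=0010 LE?F → skip
[4] flags=0010 → (cmp)
[5] flags=0010 VS?F → skip
[6] flags=0010 LS?F → skip
[7] flags=0010 GT?T → r3=0xd6
[8] flags=0000 → (cmp)
[9] flags=0000 CC?T → r5=0x61
[10] flags=0000 EQ?F → skip
[11] flags=0000 LS?T → r1=0x9e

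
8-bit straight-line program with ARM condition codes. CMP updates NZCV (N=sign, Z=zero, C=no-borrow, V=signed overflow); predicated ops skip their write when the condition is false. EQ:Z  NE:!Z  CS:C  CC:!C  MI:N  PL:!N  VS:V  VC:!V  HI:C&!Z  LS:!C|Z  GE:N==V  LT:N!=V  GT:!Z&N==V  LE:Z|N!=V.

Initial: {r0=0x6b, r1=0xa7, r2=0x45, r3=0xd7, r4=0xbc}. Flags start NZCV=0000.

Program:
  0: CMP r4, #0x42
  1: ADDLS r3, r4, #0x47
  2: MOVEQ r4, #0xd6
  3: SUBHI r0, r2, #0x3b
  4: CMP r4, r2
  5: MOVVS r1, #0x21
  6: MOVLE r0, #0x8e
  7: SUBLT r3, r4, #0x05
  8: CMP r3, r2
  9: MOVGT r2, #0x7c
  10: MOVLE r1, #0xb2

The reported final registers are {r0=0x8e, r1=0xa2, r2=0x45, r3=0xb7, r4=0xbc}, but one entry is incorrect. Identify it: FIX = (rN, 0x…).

[0] flags=0011 → (cmp)
[1] flags=0011 LS?F → skip
[2] flags=0011 EQ?F → skip
[3] flags=0011 HI?T → r0=0x0a
[4] flags=0011 → (cmp)
[5] flags=0011 VS?T → r1=0x21
[6] flags=0011 LE?T → r0=0x8e
[7] flags=0011 LT?T → r3=0xb7
[8] flags=0011 → (cmp)
[9] flags=0011 GT?F → skip
[10] flags=0011 LE?T → r1=0xb2

FIX = (r1, 0xb2)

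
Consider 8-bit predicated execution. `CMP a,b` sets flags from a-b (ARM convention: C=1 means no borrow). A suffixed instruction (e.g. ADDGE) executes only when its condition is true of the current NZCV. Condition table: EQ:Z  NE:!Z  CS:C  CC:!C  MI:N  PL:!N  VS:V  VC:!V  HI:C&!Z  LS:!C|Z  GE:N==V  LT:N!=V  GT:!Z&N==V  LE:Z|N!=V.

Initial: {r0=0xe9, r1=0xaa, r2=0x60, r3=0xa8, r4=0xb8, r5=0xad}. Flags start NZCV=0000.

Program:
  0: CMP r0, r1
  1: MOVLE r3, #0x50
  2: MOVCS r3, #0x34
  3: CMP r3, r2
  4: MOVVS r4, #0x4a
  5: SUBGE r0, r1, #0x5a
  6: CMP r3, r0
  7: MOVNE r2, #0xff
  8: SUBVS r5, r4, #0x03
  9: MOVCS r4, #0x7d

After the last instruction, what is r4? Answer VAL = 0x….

[0] flags=0010 → (cmp)
[1] flags=0010 LE?F → skip
[2] flags=0010 CS?T → r3=0x34
[3] flags=1000 → (cmp)
[4] flags=1000 VS?F → skip
[5] flags=1000 GE?F → skip
[6] flags=0000 → (cmp)
[7] flags=0000 NE?T → r2=0xff
[8] flags=0000 VS?F → skip
[9] flags=0000 CS?F → skip

VAL = 0xb8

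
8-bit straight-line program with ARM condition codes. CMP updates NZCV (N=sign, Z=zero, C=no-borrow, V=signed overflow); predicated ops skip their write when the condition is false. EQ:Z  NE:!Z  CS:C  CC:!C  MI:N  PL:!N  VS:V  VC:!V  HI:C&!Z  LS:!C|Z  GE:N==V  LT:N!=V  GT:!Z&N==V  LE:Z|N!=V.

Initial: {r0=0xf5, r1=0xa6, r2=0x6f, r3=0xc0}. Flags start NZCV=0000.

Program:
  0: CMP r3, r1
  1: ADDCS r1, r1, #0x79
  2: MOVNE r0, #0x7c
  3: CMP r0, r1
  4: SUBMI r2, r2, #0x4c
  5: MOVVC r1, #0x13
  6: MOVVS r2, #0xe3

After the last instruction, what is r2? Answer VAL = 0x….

[0] flags=0010 → (cmp)
[1] flags=0010 CS?T → r1=0x1f
[2] flags=0010 NE?T → r0=0x7c
[3] flags=0010 → (cmp)
[4] flags=0010 MI?F → skip
[5] flags=0010 VC?T → r1=0x13
[6] flags=0010 VS?F → skip

VAL = 0x6f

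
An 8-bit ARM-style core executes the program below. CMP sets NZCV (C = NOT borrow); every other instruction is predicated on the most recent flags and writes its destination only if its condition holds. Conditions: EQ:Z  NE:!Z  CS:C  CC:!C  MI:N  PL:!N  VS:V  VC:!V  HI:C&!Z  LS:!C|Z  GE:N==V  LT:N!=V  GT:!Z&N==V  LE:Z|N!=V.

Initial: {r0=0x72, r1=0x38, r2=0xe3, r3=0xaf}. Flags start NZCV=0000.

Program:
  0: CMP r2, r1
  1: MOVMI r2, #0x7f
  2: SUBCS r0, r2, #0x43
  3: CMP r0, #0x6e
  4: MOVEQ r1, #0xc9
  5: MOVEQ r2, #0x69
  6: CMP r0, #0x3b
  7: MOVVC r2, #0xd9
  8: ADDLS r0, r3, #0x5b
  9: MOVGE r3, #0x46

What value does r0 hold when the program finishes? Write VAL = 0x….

[0] flags=1010 → (cmp)
[1] flags=1010 MI?T → r2=0x7f
[2] flags=1010 CS?T → r0=0x3c
[3] flags=1000 → (cmp)
[4] flags=1000 EQ?F → skip
[5] flags=1000 EQ?F → skip
[6] flags=0010 → (cmp)
[7] flags=0010 VC?T → r2=0xd9
[8] flags=0010 LS?F → skip
[9] flags=0010 GE?T → r3=0x46

VAL = 0x3c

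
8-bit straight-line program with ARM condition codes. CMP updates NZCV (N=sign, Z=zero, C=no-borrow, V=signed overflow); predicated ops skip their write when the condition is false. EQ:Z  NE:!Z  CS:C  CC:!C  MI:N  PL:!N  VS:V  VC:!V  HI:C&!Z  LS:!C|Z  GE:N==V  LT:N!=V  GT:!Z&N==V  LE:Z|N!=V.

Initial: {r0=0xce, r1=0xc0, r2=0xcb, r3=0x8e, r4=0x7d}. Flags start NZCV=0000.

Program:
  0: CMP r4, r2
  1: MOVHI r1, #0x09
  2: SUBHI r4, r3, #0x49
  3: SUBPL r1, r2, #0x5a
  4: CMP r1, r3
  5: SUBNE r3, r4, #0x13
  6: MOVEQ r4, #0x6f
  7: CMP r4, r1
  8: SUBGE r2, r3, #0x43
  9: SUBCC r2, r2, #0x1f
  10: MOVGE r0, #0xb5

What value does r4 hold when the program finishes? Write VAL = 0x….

0: ✓ CMP  NZCV=1001
1: · MOVHI
2: · SUBHI
3: · SUBPL
4: ✓ CMP  NZCV=0010
5: ✓ SUBNE  r3←0x6a
6: · MOVEQ
7: ✓ CMP  NZCV=1001
8: ✓ SUBGE  r2←0x27
9: ✓ SUBCC  r2←0x08
10: ✓ MOVGE  r0←0xb5

VAL = 0x7d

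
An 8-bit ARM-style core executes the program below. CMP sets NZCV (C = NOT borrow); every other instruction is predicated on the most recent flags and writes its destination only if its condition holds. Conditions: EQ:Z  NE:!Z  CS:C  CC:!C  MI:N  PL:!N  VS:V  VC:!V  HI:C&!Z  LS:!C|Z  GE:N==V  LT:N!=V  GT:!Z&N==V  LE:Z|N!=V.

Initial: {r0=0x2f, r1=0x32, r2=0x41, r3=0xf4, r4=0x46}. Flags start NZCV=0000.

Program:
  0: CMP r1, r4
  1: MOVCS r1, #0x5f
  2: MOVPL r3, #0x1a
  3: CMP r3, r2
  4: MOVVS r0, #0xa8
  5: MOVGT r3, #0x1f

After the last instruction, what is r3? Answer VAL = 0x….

VAL = 0xf4

0: ✓ CMP  NZCV=1000
1: · MOVCS
2: · MOVPL
3: ✓ CMP  NZCV=1010
4: · MOVVS
5: · MOVGT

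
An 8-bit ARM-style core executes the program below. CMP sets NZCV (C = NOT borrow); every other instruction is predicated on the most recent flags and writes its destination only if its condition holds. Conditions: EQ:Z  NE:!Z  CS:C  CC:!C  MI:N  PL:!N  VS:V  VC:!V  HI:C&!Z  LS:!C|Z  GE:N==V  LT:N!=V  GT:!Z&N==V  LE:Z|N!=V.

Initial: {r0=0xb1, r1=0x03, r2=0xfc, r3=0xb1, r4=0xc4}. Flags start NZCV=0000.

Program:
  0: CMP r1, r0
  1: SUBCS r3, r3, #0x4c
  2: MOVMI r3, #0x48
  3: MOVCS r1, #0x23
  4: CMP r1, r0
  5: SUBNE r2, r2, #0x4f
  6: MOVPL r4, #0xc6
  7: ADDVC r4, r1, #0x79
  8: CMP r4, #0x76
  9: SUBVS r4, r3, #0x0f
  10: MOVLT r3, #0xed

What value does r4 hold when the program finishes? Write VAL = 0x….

0: ✓ CMP  NZCV=0000
1: · SUBCS
2: · MOVMI
3: · MOVCS
4: ✓ CMP  NZCV=0000
5: ✓ SUBNE  r2←0xad
6: ✓ MOVPL  r4←0xc6
7: ✓ ADDVC  r4←0x7c
8: ✓ CMP  NZCV=0010
9: · SUBVS
10: · MOVLT

VAL = 0x7c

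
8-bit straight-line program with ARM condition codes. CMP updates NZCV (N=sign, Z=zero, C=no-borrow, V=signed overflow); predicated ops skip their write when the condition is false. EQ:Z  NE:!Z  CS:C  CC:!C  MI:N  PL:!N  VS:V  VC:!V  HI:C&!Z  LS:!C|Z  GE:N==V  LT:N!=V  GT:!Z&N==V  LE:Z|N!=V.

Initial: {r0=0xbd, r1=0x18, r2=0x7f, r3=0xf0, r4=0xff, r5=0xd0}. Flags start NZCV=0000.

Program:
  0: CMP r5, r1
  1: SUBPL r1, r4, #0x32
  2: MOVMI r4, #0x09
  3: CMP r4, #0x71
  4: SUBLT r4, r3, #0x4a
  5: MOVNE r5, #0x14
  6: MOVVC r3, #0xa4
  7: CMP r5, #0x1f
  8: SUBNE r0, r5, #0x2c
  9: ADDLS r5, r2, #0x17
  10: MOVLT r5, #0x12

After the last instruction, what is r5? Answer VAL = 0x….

0: ✓ CMP  NZCV=1010
1: · SUBPL
2: ✓ MOVMI  r4←0x09
3: ✓ CMP  NZCV=1000
4: ✓ SUBLT  r4←0xa6
5: ✓ MOVNE  r5←0x14
6: ✓ MOVVC  r3←0xa4
7: ✓ CMP  NZCV=1000
8: ✓ SUBNE  r0←0xe8
9: ✓ ADDLS  r5←0x96
10: ✓ MOVLT  r5←0x12

VAL = 0x12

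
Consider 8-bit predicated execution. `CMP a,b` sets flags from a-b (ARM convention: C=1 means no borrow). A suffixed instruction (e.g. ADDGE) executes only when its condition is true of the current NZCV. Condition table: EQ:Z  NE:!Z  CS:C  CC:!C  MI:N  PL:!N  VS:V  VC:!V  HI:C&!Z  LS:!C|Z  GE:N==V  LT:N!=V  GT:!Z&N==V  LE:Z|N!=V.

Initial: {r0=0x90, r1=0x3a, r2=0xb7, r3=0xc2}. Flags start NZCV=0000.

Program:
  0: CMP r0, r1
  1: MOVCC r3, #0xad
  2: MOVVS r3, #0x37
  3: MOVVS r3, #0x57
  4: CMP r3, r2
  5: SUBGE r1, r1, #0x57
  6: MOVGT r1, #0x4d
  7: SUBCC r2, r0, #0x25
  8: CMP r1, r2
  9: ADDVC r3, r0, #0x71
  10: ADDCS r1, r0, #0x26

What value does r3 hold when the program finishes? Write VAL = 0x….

VAL = 0x01

0: ✓ CMP  NZCV=0011
1: · MOVCC
2: ✓ MOVVS  r3←0x37
3: ✓ MOVVS  r3←0x57
4: ✓ CMP  NZCV=1001
5: ✓ SUBGE  r1←0xe3
6: ✓ MOVGT  r1←0x4d
7: ✓ SUBCC  r2←0x6b
8: ✓ CMP  NZCV=1000
9: ✓ ADDVC  r3←0x01
10: · ADDCS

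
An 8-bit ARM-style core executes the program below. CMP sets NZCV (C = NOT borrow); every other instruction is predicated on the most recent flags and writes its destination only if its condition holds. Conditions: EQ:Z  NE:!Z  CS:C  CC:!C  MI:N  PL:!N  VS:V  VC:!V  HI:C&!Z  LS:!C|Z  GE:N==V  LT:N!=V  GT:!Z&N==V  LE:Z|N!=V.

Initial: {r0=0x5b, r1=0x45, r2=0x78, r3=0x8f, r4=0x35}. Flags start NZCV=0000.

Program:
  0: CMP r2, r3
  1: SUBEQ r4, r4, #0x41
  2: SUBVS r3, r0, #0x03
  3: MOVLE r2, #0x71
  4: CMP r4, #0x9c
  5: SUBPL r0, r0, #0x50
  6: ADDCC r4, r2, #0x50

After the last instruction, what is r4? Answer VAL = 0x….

VAL = 0xc8

0: ✓ CMP  NZCV=1001
1: · SUBEQ
2: ✓ SUBVS  r3←0x58
3: · MOVLE
4: ✓ CMP  NZCV=1001
5: · SUBPL
6: ✓ ADDCC  r4←0xc8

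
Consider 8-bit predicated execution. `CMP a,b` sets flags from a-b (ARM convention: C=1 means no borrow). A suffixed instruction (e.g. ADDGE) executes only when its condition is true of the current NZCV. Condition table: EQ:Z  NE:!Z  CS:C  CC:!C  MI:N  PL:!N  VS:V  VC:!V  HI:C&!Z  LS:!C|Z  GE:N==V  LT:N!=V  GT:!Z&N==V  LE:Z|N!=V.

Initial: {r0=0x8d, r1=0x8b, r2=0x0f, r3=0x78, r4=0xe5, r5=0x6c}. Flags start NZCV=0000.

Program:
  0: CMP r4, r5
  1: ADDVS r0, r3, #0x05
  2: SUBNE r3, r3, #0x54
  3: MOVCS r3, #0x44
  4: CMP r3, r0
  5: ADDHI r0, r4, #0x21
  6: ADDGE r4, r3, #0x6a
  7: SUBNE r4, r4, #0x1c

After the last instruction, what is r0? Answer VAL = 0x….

VAL = 0x7d

[0] flags=0011 → (cmp)
[1] flags=0011 VS?T → r0=0x7d
[2] flags=0011 NE?T → r3=0x24
[3] flags=0011 CS?T → r3=0x44
[4] flags=1000 → (cmp)
[5] flags=1000 HI?F → skip
[6] flags=1000 GE?F → skip
[7] flags=1000 NE?T → r4=0xc9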